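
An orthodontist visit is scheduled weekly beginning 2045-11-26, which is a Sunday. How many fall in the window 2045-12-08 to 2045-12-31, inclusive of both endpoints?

Occurrences land 7·i days after 2045-11-26 for i = 0, 1, 2, …
2045-12-08 is 12 days after the start; 12 ÷ 7 = 1 remainder 5; since the remainder is 5, round up to i = 2. First occurrence in the window: #3 on 2045-12-10 (2×7 = 14 days in).
2045-12-31 is 35 days after the start; 35 ÷ 7 = 5 remainder 0. Last occurrence in the window: #6 on 2045-12-31.
Occurrences #3 through #6: 4 in total.

4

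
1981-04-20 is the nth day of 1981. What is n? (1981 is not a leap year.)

110

Days in months before April: 31 + 28 + 31 = 90.
Plus 20 days into April → day 110.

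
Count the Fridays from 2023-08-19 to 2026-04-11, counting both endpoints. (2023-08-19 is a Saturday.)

138

2023-08-19 is a Saturday; the first Friday on or after it is 2023-08-25 (6 days later).
From 2023-08-25 to 2026-04-11: 128 + 366 + 365 + 101 = 960 days (rest of 2023, 2024, 2025, to 2026-04-11 in 2026).
960 ÷ 7 = 137 full weeks with remainder 1, so 137 more Fridays after the first → 138.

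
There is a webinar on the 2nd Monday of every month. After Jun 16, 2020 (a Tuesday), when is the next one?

Jul 13, 2020

Jun 2020 starts on a Monday; its first Monday is the 1st, so the 2nd Monday is the 8th — Jun 8, 2020.
That is not after Jun 16, 2020, so look at Jul 2020.
Jul 2020 starts on a Wednesday; its first Monday is the 6th, so the 2nd Monday is the 13th — Jul 13, 2020.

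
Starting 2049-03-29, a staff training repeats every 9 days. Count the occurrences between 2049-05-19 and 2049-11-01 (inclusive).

Occurrences land 9·i days after 2049-03-29 for i = 0, 1, 2, …
2049-05-19 is 51 days after the start; 51 ÷ 9 = 5 remainder 6; since the remainder is 6, round up to i = 6. First occurrence in the window: #7 on 2049-05-22 (6×9 = 54 days in).
2049-11-01 is 217 days after the start; 217 ÷ 9 = 24 remainder 1. Last occurrence in the window: #25 on 2049-10-31.
Occurrences #7 through #25: 19 in total.

19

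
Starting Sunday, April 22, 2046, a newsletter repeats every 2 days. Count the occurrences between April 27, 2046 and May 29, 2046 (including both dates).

Occurrences land 2·i days after April 22, 2046 for i = 0, 1, 2, …
April 27, 2046 is 5 days after the start; 5 ÷ 2 = 2 remainder 1; since the remainder is 1, round up to i = 3. First occurrence in the window: #4 on April 28, 2046 (3×2 = 6 days in).
May 29, 2046 is 37 days after the start; 37 ÷ 2 = 18 remainder 1. Last occurrence in the window: #19 on May 28, 2046.
Occurrences #4 through #19: 16 in total.

16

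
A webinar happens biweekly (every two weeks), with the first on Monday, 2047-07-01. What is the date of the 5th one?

2047-08-26

The 5th occurrence is 4 intervals after the first: 4 × 14 = 56 days after 2047-07-01.
July has 31 days — 30 days to the end of July leaves 26.
26 days into August → 2047-08-26.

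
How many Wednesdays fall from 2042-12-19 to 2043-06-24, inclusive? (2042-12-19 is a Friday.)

27

2042-12-19 is a Friday; the first Wednesday on or after it is 2042-12-24 (5 days later).
From 2042-12-24 to 2043-06-24: 7 + 31 + 28 + 31 + 30 + 31 + 24 = 182 days (rest of December, January, February, March, April, May, June).
182 ÷ 7 = 26 full weeks with remainder 0, so 26 more Wednesdays after the first → 27.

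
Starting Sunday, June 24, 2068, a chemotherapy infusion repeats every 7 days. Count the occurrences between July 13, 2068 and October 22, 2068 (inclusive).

Occurrences land 7·i days after June 24, 2068 for i = 0, 1, 2, …
July 13, 2068 is 19 days after the start; 19 ÷ 7 = 2 remainder 5; since the remainder is 5, round up to i = 3. First occurrence in the window: #4 on July 15, 2068 (3×7 = 21 days in).
October 22, 2068 is 120 days after the start; 120 ÷ 7 = 17 remainder 1. Last occurrence in the window: #18 on October 21, 2068.
Occurrences #4 through #18: 15 in total.

15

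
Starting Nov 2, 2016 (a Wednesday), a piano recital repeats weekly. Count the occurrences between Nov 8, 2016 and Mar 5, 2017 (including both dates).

17

Occurrences land 7·i days after Nov 2, 2016 for i = 0, 1, 2, …
Nov 8, 2016 is 6 days after the start; 6 ÷ 7 = 0 remainder 6; since the remainder is 6, round up to i = 1. First occurrence in the window: #2 on Nov 9, 2016 (1×7 = 7 days in).
Mar 5, 2017 is 123 days after the start; 123 ÷ 7 = 17 remainder 4. Last occurrence in the window: #18 on Mar 1, 2017.
Occurrences #2 through #18: 17 in total.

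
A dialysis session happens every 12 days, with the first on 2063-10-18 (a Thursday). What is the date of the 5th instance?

The 5th occurrence is 4 intervals after the first: 4 × 12 = 48 days after 2063-10-18.
October has 31 days — 13 days to the end of October leaves 35.
November has 30 days (5 left).
5 days into December → 2063-12-05.

2063-12-05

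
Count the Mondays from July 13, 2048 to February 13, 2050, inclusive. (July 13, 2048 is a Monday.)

83

July 13, 2048 is a Monday; the first Monday on or after it is July 13, 2048.
From July 13, 2048 to February 13, 2050: 171 + 365 + 44 = 580 days (rest of 2048, 2049, to February 13, 2050 in 2050).
580 ÷ 7 = 82 full weeks with remainder 6, so 82 more Mondays after the first → 83.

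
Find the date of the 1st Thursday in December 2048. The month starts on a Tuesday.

December 2048 begins on a Tuesday, so the first Thursday is December 3 (2 days later).

2048-12-03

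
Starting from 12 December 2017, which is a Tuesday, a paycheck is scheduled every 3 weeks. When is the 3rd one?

23 January 2018

The 3rd occurrence is 2 intervals after the first: 2 × 21 = 42 days after 12 December 2017.
December has 31 days — 19 days to the end of December leaves 23.
23 days into January → 23 January 2018.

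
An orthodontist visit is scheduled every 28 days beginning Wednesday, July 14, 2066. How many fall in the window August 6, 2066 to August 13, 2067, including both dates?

14

Occurrences land 28·i days after July 14, 2066 for i = 0, 1, 2, …
August 6, 2066 is 23 days after the start; 23 ÷ 28 = 0 remainder 23; since the remainder is 23, round up to i = 1. First occurrence in the window: #2 on August 11, 2066 (1×28 = 28 days in).
August 13, 2067 is 395 days after the start; 395 ÷ 28 = 14 remainder 3. Last occurrence in the window: #15 on August 10, 2067.
Occurrences #2 through #15: 14 in total.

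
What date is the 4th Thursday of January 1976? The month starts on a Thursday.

January 22, 1976

January 1976 begins on a Thursday, so the first Thursday is January 1.
The 4th Thursday is 3 weeks later: 1 + 21 = 22.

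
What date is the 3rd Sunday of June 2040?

The first Sunday of June 2040 is June 3.
The 3rd Sunday is 2 weeks later: 3 + 14 = 17.

2040-06-17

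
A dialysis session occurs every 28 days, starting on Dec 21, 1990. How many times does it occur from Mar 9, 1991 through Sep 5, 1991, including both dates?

7

Occurrences land 28·i days after Dec 21, 1990 for i = 0, 1, 2, …
Mar 9, 1991 is 78 days after the start; 78 ÷ 28 = 2 remainder 22; since the remainder is 22, round up to i = 3. First occurrence in the window: #4 on Mar 15, 1991 (3×28 = 84 days in).
Sep 5, 1991 is 258 days after the start; 258 ÷ 28 = 9 remainder 6. Last occurrence in the window: #10 on Aug 30, 1991.
Occurrences #4 through #10: 7 in total.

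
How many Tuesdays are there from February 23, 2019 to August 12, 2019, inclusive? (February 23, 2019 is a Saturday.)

24

February 23, 2019 is a Saturday; the first Tuesday on or after it is February 26, 2019 (3 days later).
From February 26, 2019 to August 12, 2019: 2 + 31 + 30 + 31 + 30 + 31 + 12 = 167 days (rest of February, March, April, May, June, July, August).
167 ÷ 7 = 23 full weeks with remainder 6, so 23 more Tuesdays after the first → 24.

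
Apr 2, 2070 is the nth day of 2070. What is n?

92

Days in months before Apr: 31 + 28 + 31 = 90.
Plus 2 days into Apr → day 92.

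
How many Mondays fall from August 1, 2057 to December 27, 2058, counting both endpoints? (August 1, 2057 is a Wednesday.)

73

August 1, 2057 is a Wednesday; the first Monday on or after it is August 6, 2057 (5 days later).
From August 6, 2057 to December 27, 2058: 147 + 361 = 508 days (rest of 2057, to December 27, 2058 in 2058).
508 ÷ 7 = 72 full weeks with remainder 4, so 72 more Mondays after the first → 73.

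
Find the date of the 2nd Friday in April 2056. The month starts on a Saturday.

April 2056 begins on a Saturday, so the first Friday is April 7 (6 days later).
The 2nd Friday is 1 weeks later: 7 + 7 = 14.

14 April 2056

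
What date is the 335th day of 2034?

Dec 1, 2034

Jan has 31 days (335 − 31 = 304 remain).
Feb has 28 days (304 − 28 = 276 remain).
Mar has 31 days (276 − 31 = 245 remain).
Apr has 30 days (245 − 30 = 215 remain).
May has 31 days (215 − 31 = 184 remain).
Jun has 30 days (184 − 30 = 154 remain).
Jul has 31 days (154 − 31 = 123 remain).
Aug has 31 days (123 − 31 = 92 remain).
Sep has 30 days (92 − 30 = 62 remain).
Oct has 31 days (62 − 31 = 31 remain).
Nov has 30 days (31 − 30 = 1 remain).
1 into Dec → Dec 1.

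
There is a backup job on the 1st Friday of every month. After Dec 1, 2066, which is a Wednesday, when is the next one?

Dec 3, 2066

Dec 2066 starts on a Wednesday, so its 1st Friday is Dec 3, 2066 (2 days in).
Dec 3, 2066 is after Dec 1, 2066, so that is the next one.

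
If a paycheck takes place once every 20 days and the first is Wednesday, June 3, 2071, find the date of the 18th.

May 8, 2072

The 18th occurrence is 17 intervals after the first: 17 × 20 = 340 days after June 3, 2071.
June has 30 days — 27 days to the end of June leaves 313.
July has 31 days (282 left).
August has 31 days (251 left).
September has 30 days (221 left).
October has 31 days (190 left).
November has 30 days (160 left).
December has 31 days (129 left).
January has 31 days (98 left).
February has 29 days (69 left).
March has 31 days (38 left).
April has 30 days (8 left).
8 days into May → May 8, 2072.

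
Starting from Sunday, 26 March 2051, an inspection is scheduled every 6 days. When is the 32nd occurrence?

The 32nd occurrence is 31 intervals after the first: 31 × 6 = 186 days after 26 March 2051.
March has 31 days — 5 days to the end of March leaves 181.
April has 30 days (151 left).
May has 31 days (120 left).
June has 30 days (90 left).
July has 31 days (59 left).
August has 31 days (28 left).
28 days into September → 28 September 2051.

28 September 2051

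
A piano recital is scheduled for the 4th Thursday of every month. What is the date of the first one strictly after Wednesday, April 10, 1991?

April 1991 starts on a Monday; its first Thursday is the 4th, so the 4th Thursday is the 25th — April 25, 1991.
April 25, 1991 is after April 10, 1991, so that is the next one.

April 25, 1991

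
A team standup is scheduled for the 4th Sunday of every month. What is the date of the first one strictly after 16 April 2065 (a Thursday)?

April 2065 starts on a Wednesday; its first Sunday is the 5th, so the 4th Sunday is the 26th — 26 April 2065.
26 April 2065 is after 16 April 2065, so that is the next one.

26 April 2065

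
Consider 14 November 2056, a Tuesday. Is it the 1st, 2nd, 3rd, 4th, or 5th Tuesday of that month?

2nd

Day 14 falls in week ⌈14/7⌉ of the month.
Days 1–7 hold the 1st Tuesday, 8–14 the 2nd, 15–21 the 3rd, 22–28 the 4th, 29–31 the 5th.
14 is in the range for the 2nd.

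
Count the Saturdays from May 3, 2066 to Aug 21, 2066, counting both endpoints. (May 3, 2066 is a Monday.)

May 3, 2066 is a Monday; the first Saturday on or after it is May 8, 2066 (5 days later).
From May 8, 2066 to Aug 21, 2066: 23 + 30 + 31 + 21 = 105 days (rest of May, Jun, Jul, Aug).
105 ÷ 7 = 15 full weeks with remainder 0, so 15 more Saturdays after the first → 16.

16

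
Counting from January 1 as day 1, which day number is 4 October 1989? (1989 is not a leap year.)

Days in months before October: 31 + 28 + 31 + 30 + 31 + 30 + 31 + 31 + 30 = 273.
Plus 4 days into October → day 277.

277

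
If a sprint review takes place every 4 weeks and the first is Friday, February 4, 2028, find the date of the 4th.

The 4th occurrence is 3 intervals after the first: 3 × 28 = 84 days after February 4, 2028.
February has 29 days — 25 days to the end of February leaves 59.
March has 31 days (28 left).
28 days into April → April 28, 2028.

April 28, 2028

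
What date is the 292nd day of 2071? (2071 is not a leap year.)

2071-10-19

January has 31 days (292 − 31 = 261 remain).
February has 28 days (261 − 28 = 233 remain).
March has 31 days (233 − 31 = 202 remain).
April has 30 days (202 − 30 = 172 remain).
May has 31 days (172 − 31 = 141 remain).
June has 30 days (141 − 30 = 111 remain).
July has 31 days (111 − 31 = 80 remain).
August has 31 days (80 − 31 = 49 remain).
September has 30 days (49 − 30 = 19 remain).
19 into October → October 19.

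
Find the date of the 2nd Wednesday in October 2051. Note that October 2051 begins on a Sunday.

October 11, 2051

October 2051 begins on a Sunday, so the first Wednesday is October 4 (3 days later).
The 2nd Wednesday is 1 weeks later: 4 + 7 = 11.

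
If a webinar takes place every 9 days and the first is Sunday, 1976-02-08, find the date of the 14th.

1976-06-04

The 14th occurrence is 13 intervals after the first: 13 × 9 = 117 days after 1976-02-08.
February has 29 days — 21 days to the end of February leaves 96.
March has 31 days (65 left).
April has 30 days (35 left).
May has 31 days (4 left).
4 days into June → 1976-06-04.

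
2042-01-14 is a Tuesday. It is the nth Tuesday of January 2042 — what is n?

2nd

Day 14 falls in week ⌈14/7⌉ of the month.
Days 1–7 hold the 1st Tuesday, 8–14 the 2nd, 15–21 the 3rd, 22–28 the 4th, 29–31 the 5th.
14 is in the range for the 2nd.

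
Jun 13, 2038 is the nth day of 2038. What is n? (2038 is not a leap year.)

Days in months before Jun: 31 + 28 + 31 + 30 + 31 = 151.
Plus 13 days into Jun → day 164.

164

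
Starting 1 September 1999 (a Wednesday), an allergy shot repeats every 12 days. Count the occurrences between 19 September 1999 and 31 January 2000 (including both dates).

Occurrences land 12·i days after 1 September 1999 for i = 0, 1, 2, …
19 September 1999 is 18 days after the start; 18 ÷ 12 = 1 remainder 6; since the remainder is 6, round up to i = 2. First occurrence in the window: #3 on 25 September 1999 (2×12 = 24 days in).
31 January 2000 is 152 days after the start; 152 ÷ 12 = 12 remainder 8. Last occurrence in the window: #13 on 23 January 2000.
Occurrences #3 through #13: 11 in total.

11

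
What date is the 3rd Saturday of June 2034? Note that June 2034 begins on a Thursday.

June 2034 begins on a Thursday, so the first Saturday is June 3 (2 days later).
The 3rd Saturday is 2 weeks later: 3 + 14 = 17.

17 June 2034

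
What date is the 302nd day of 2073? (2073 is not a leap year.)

January has 31 days (302 − 31 = 271 remain).
February has 28 days (271 − 28 = 243 remain).
March has 31 days (243 − 31 = 212 remain).
April has 30 days (212 − 30 = 182 remain).
May has 31 days (182 − 31 = 151 remain).
June has 30 days (151 − 30 = 121 remain).
July has 31 days (121 − 31 = 90 remain).
August has 31 days (90 − 31 = 59 remain).
September has 30 days (59 − 30 = 29 remain).
29 into October → October 29.

October 29, 2073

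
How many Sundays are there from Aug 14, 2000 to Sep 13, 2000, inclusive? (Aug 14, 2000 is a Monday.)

Aug 14, 2000 is a Monday; the first Sunday on or after it is Aug 20, 2000 (6 days later).
From Aug 20, 2000 to Sep 13, 2000: 11 + 13 = 24 days (rest of Aug, Sep).
24 ÷ 7 = 3 full weeks with remainder 3, so 3 more Sundays after the first → 4.

4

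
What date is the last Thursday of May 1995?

May 1995 begins on a Monday, so the first Thursday is May 4 (3 days later).
May 1995 has 31 days. Adding weeks: 4, 11, 18, 25 — the last one ≤ 31 is the 25th.

1995-05-25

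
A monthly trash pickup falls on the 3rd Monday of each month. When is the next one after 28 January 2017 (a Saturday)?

20 February 2017

January 2017 starts on a Sunday; its first Monday is the 2nd, so the 3rd Monday is the 16th — 16 January 2017.
That is not after 28 January 2017, so look at February 2017.
February 2017 starts on a Wednesday; its first Monday is the 6th, so the 3rd Monday is the 20th — 20 February 2017.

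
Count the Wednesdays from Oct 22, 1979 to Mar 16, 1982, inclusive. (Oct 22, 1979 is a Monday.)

125

Oct 22, 1979 is a Monday; the first Wednesday on or after it is Oct 24, 1979 (2 days later).
From Oct 24, 1979 to Mar 16, 1982: 68 + 366 + 365 + 75 = 874 days (rest of 1979, 1980, 1981, to Mar 16, 1982 in 1982).
874 ÷ 7 = 124 full weeks with remainder 6, so 124 more Wednesdays after the first → 125.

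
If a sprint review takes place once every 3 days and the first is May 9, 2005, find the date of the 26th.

July 23, 2005

The 26th occurrence is 25 intervals after the first: 25 × 3 = 75 days after May 9, 2005.
May has 31 days — 22 days to the end of May leaves 53.
June has 30 days (23 left).
23 days into July → July 23, 2005.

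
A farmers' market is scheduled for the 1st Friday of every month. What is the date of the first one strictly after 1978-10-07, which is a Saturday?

1978-11-03

October 1978 starts on a Sunday, so its 1st Friday is 1978-10-06 (5 days in).
That is not after 1978-10-07, so look at November 1978.
November 1978 starts on a Wednesday, so its 1st Friday is 1978-11-03 (2 days in).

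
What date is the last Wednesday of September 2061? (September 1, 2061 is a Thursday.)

September 2061 begins on a Thursday, so the first Wednesday is September 7 (6 days later).
September 2061 has 30 days. Adding weeks: 7, 14, 21, 28 — the last one ≤ 30 is the 28th.

September 28, 2061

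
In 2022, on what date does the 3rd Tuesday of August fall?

16 August 2022

August 2022 begins on a Monday, so the first Tuesday is August 2 (1 day later).
The 3rd Tuesday is 2 weeks later: 2 + 14 = 16.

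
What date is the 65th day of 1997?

Jan has 31 days (65 − 31 = 34 remain).
Feb has 28 days (34 − 28 = 6 remain).
6 into Mar → Mar 6.

Mar 6, 1997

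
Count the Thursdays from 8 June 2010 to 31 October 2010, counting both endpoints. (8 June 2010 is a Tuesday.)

21

8 June 2010 is a Tuesday; the first Thursday on or after it is 10 June 2010 (2 days later).
From 10 June 2010 to 31 October 2010: 20 + 31 + 31 + 30 + 31 = 143 days (rest of June, July, August, September, October).
143 ÷ 7 = 20 full weeks with remainder 3, so 20 more Thursdays after the first → 21.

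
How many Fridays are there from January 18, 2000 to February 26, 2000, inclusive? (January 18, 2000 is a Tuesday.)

January 18, 2000 is a Tuesday; the first Friday on or after it is January 21, 2000 (3 days later).
From January 21, 2000 to February 26, 2000: 10 + 26 = 36 days (rest of January, February).
36 ÷ 7 = 5 full weeks with remainder 1, so 5 more Fridays after the first → 6.

6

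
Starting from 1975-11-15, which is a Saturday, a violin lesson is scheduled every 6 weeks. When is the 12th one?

The 12th occurrence is 11 intervals after the first: 11 × 42 = 462 days after 1975-11-15.
November has 30 days — 15 days to the end of November leaves 447.
From end of November to end of 1975 is 31 days (416 left).
1976 has 366 days (50 left).
January has 31 days (19 left).
19 days into February → 1977-02-19.

1977-02-19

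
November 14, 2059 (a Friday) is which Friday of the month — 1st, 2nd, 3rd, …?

2nd

Day 14 falls in week ⌈14/7⌉ of the month.
Days 1–7 hold the 1st Friday, 8–14 the 2nd, 15–21 the 3rd, 22–28 the 4th, 29–31 the 5th.
14 is in the range for the 2nd.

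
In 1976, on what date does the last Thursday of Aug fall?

Aug 26, 1976

Aug 1976 begins on a Sunday, so the first Thursday is Aug 5 (4 days later).
Aug 1976 has 31 days. Adding weeks: 5, 12, 19, 26 — the last one ≤ 31 is the 26th.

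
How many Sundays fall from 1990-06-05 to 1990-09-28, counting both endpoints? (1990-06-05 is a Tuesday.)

16

1990-06-05 is a Tuesday; the first Sunday on or after it is 1990-06-10 (5 days later).
From 1990-06-10 to 1990-09-28: 20 + 31 + 31 + 28 = 110 days (rest of June, July, August, September).
110 ÷ 7 = 15 full weeks with remainder 5, so 15 more Sundays after the first → 16.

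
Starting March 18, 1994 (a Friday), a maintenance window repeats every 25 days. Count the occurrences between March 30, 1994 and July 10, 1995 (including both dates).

Occurrences land 25·i days after March 18, 1994 for i = 0, 1, 2, …
March 30, 1994 is 12 days after the start; 12 ÷ 25 = 0 remainder 12; since the remainder is 12, round up to i = 1. First occurrence in the window: #2 on April 12, 1994 (1×25 = 25 days in).
July 10, 1995 is 479 days after the start; 479 ÷ 25 = 19 remainder 4. Last occurrence in the window: #20 on July 6, 1995.
Occurrences #2 through #20: 19 in total.

19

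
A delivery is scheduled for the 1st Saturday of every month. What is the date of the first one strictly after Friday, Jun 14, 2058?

Jun 2058 starts on a Saturday, so its 1st Saturday is Jun 1, 2058.
That is not after Jun 14, 2058, so look at Jul 2058.
Jul 2058 starts on a Monday, so its 1st Saturday is Jul 6, 2058 (5 days in).

Jul 6, 2058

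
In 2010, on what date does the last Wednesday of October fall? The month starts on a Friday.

October 27, 2010

October 2010 begins on a Friday, so the first Wednesday is October 6 (5 days later).
October 2010 has 31 days. Adding weeks: 6, 13, 20, 27 — the last one ≤ 31 is the 27th.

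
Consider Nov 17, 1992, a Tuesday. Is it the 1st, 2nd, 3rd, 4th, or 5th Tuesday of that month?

3rd

Day 17 falls in week ⌈17/7⌉ of the month.
Days 1–7 hold the 1st Tuesday, 8–14 the 2nd, 15–21 the 3rd, 22–28 the 4th, 29–31 the 5th.
17 is in the range for the 3rd.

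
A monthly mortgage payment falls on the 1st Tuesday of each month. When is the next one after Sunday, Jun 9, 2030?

Jun 2030 starts on a Saturday, so its 1st Tuesday is Jun 4, 2030 (3 days in).
That is not after Jun 9, 2030, so look at Jul 2030.
Jul 2030 starts on a Monday, so its 1st Tuesday is Jul 2, 2030 (1 day in).

Jul 2, 2030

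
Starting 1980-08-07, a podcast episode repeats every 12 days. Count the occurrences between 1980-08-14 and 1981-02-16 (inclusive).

16

Occurrences land 12·i days after 1980-08-07 for i = 0, 1, 2, …
1980-08-14 is 7 days after the start; 7 ÷ 12 = 0 remainder 7; since the remainder is 7, round up to i = 1. First occurrence in the window: #2 on 1980-08-19 (1×12 = 12 days in).
1981-02-16 is 193 days after the start; 193 ÷ 12 = 16 remainder 1. Last occurrence in the window: #17 on 1981-02-15.
Occurrences #2 through #17: 16 in total.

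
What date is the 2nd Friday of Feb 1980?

Feb 1980 begins on a Friday, so the first Friday is Feb 1.
The 2nd Friday is 1 weeks later: 1 + 7 = 8.

Feb 8, 1980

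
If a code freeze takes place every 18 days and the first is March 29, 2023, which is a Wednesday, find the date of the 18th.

The 18th occurrence is 17 intervals after the first: 17 × 18 = 306 days after March 29, 2023.
March has 31 days — 2 days to the end of March leaves 304.
April has 30 days (274 left).
May has 31 days (243 left).
June has 30 days (213 left).
July has 31 days (182 left).
August has 31 days (151 left).
September has 30 days (121 left).
October has 31 days (90 left).
November has 30 days (60 left).
December has 31 days (29 left).
29 days into January → January 29, 2024.

January 29, 2024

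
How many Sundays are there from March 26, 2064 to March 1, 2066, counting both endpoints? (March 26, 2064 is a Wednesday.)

101

March 26, 2064 is a Wednesday; the first Sunday on or after it is March 30, 2064 (4 days later).
From March 30, 2064 to March 1, 2066: 276 + 365 + 60 = 701 days (rest of 2064, 2065, to March 1, 2066 in 2066).
701 ÷ 7 = 100 full weeks with remainder 1, so 100 more Sundays after the first → 101.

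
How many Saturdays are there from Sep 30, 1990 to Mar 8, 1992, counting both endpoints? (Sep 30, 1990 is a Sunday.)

Sep 30, 1990 is a Sunday; the first Saturday on or after it is Oct 6, 1990 (6 days later).
From Oct 6, 1990 to Mar 8, 1992: 86 + 365 + 68 = 519 days (rest of 1990, 1991, to Mar 8, 1992 in 1992).
519 ÷ 7 = 74 full weeks with remainder 1, so 74 more Saturdays after the first → 75.

75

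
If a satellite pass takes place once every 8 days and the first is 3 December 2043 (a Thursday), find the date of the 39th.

2 October 2044

The 39th occurrence is 38 intervals after the first: 38 × 8 = 304 days after 3 December 2043.
December has 31 days — 28 days to the end of December leaves 276.
January has 31 days (245 left).
February has 29 days (216 left).
March has 31 days (185 left).
April has 30 days (155 left).
May has 31 days (124 left).
June has 30 days (94 left).
July has 31 days (63 left).
August has 31 days (32 left).
September has 30 days (2 left).
2 days into October → 2 October 2044.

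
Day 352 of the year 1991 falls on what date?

1991-12-18

January has 31 days (352 − 31 = 321 remain).
February has 28 days (321 − 28 = 293 remain).
March has 31 days (293 − 31 = 262 remain).
April has 30 days (262 − 30 = 232 remain).
May has 31 days (232 − 31 = 201 remain).
June has 30 days (201 − 30 = 171 remain).
July has 31 days (171 − 31 = 140 remain).
August has 31 days (140 − 31 = 109 remain).
September has 30 days (109 − 30 = 79 remain).
October has 31 days (79 − 31 = 48 remain).
November has 30 days (48 − 30 = 18 remain).
18 into December → December 18.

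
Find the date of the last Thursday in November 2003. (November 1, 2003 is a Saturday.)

November 2003 begins on a Saturday, so the first Thursday is November 6 (5 days later).
November 2003 has 30 days. Adding weeks: 6, 13, 20, 27 — the last one ≤ 30 is the 27th.

November 27, 2003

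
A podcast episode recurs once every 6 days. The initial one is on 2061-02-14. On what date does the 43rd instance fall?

The 43rd occurrence is 42 intervals after the first: 42 × 6 = 252 days after 2061-02-14.
February has 28 days — 14 days to the end of February leaves 238.
March has 31 days (207 left).
April has 30 days (177 left).
May has 31 days (146 left).
June has 30 days (116 left).
July has 31 days (85 left).
August has 31 days (54 left).
September has 30 days (24 left).
24 days into October → 2061-10-24.

2061-10-24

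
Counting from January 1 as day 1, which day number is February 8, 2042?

Days in months before February: 31 = 31.
Plus 8 days into February → day 39.

39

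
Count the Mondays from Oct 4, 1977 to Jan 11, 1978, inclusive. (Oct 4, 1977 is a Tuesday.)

14

Oct 4, 1977 is a Tuesday; the first Monday on or after it is Oct 10, 1977 (6 days later).
From Oct 10, 1977 to Jan 11, 1978: 21 + 30 + 31 + 11 = 93 days (rest of Oct, Nov, Dec, Jan).
93 ÷ 7 = 13 full weeks with remainder 2, so 13 more Mondays after the first → 14.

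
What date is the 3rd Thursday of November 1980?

November 20, 1980

The first Thursday of November 1980 is November 6.
The 3rd Thursday is 2 weeks later: 6 + 14 = 20.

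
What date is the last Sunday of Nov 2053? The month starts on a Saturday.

Nov 2053 begins on a Saturday, so the first Sunday is Nov 2 (1 day later).
Nov 2053 has 30 days. Adding weeks: 2, 9, 16, 23, 30 — the last one ≤ 30 is the 30th.

Nov 30, 2053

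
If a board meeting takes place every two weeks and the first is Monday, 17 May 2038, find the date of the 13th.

1 November 2038

The 13th occurrence is 12 intervals after the first: 12 × 14 = 168 days after 17 May 2038.
May has 31 days — 14 days to the end of May leaves 154.
June has 30 days (124 left).
July has 31 days (93 left).
August has 31 days (62 left).
September has 30 days (32 left).
October has 31 days (1 left).
1 day into November → 1 November 2038.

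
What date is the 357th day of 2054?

2054-12-23

January has 31 days (357 − 31 = 326 remain).
February has 28 days (326 − 28 = 298 remain).
March has 31 days (298 − 31 = 267 remain).
April has 30 days (267 − 30 = 237 remain).
May has 31 days (237 − 31 = 206 remain).
June has 30 days (206 − 30 = 176 remain).
July has 31 days (176 − 31 = 145 remain).
August has 31 days (145 − 31 = 114 remain).
September has 30 days (114 − 30 = 84 remain).
October has 31 days (84 − 31 = 53 remain).
November has 30 days (53 − 30 = 23 remain).
23 into December → December 23.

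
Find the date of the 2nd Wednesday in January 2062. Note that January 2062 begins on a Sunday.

January 2062 begins on a Sunday, so the first Wednesday is January 4 (3 days later).
The 2nd Wednesday is 1 weeks later: 4 + 7 = 11.

January 11, 2062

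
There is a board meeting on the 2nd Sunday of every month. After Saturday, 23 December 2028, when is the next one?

14 January 2029

December 2028 starts on a Friday; its first Sunday is the 3rd, so the 2nd Sunday is the 10th — 10 December 2028.
That is not after 23 December 2028, so look at January 2029.
January 2029 starts on a Monday; its first Sunday is the 7th, so the 2nd Sunday is the 14th — 14 January 2029.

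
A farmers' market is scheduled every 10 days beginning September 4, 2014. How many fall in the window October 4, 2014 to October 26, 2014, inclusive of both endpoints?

Occurrences land 10·i days after September 4, 2014 for i = 0, 1, 2, …
October 4, 2014 is 30 days after the start; 30 ÷ 10 = 3 remainder 0. First occurrence in the window: #4 on October 4, 2014 (3×10 = 30 days in).
October 26, 2014 is 52 days after the start; 52 ÷ 10 = 5 remainder 2. Last occurrence in the window: #6 on October 24, 2014.
Occurrences #4 through #6: 3 in total.

3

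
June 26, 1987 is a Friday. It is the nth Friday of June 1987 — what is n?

4th

Day 26 falls in week ⌈26/7⌉ of the month.
Days 1–7 hold the 1st Friday, 8–14 the 2nd, 15–21 the 3rd, 22–28 the 4th, 29–31 the 5th.
26 is in the range for the 4th.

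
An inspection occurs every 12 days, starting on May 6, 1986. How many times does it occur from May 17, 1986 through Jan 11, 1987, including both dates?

Occurrences land 12·i days after May 6, 1986 for i = 0, 1, 2, …
May 17, 1986 is 11 days after the start; 11 ÷ 12 = 0 remainder 11; since the remainder is 11, round up to i = 1. First occurrence in the window: #2 on May 18, 1986 (1×12 = 12 days in).
Jan 11, 1987 is 250 days after the start; 250 ÷ 12 = 20 remainder 10. Last occurrence in the window: #21 on Jan 1, 1987.
Occurrences #2 through #21: 20 in total.

20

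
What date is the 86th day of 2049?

March 27, 2049

January has 31 days (86 − 31 = 55 remain).
February has 28 days (55 − 28 = 27 remain).
27 into March → March 27.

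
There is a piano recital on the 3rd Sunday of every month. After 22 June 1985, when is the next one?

June 1985 starts on a Saturday; its first Sunday is the 2nd, so the 3rd Sunday is the 16th — 16 June 1985.
That is not after 22 June 1985, so look at July 1985.
July 1985 starts on a Monday; its first Sunday is the 7th, so the 3rd Sunday is the 21st — 21 July 1985.

21 July 1985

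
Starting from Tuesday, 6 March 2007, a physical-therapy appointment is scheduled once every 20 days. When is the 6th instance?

14 June 2007

The 6th occurrence is 5 intervals after the first: 5 × 20 = 100 days after 6 March 2007.
March has 31 days — 25 days to the end of March leaves 75.
April has 30 days (45 left).
May has 31 days (14 left).
14 days into June → 14 June 2007.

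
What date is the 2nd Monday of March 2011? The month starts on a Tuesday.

March 2011 begins on a Tuesday, so the first Monday is March 7 (6 days later).
The 2nd Monday is 1 weeks later: 7 + 7 = 14.

2011-03-14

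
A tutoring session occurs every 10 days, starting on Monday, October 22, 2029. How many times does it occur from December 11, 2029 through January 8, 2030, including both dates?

Occurrences land 10·i days after October 22, 2029 for i = 0, 1, 2, …
December 11, 2029 is 50 days after the start; 50 ÷ 10 = 5 remainder 0. First occurrence in the window: #6 on December 11, 2029 (5×10 = 50 days in).
January 8, 2030 is 78 days after the start; 78 ÷ 10 = 7 remainder 8. Last occurrence in the window: #8 on December 31, 2029.
Occurrences #6 through #8: 3 in total.

3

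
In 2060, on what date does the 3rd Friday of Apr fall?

The first Friday of Apr 2060 is Apr 2.
The 3rd Friday is 2 weeks later: 2 + 14 = 16.

Apr 16, 2060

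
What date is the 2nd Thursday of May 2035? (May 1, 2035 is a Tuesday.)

10 May 2035

May 2035 begins on a Tuesday, so the first Thursday is May 3 (2 days later).
The 2nd Thursday is 1 weeks later: 3 + 7 = 10.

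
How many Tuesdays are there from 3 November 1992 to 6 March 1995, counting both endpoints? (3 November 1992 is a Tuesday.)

122

3 November 1992 is a Tuesday; the first Tuesday on or after it is 3 November 1992.
From 3 November 1992 to 6 March 1995: 58 + 365 + 365 + 65 = 853 days (rest of 1992, 1993, 1994, to 6 March 1995 in 1995).
853 ÷ 7 = 121 full weeks with remainder 6, so 121 more Tuesdays after the first → 122.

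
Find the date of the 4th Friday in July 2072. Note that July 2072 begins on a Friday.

July 2072 begins on a Friday, so the first Friday is July 1.
The 4th Friday is 3 weeks later: 1 + 21 = 22.

July 22, 2072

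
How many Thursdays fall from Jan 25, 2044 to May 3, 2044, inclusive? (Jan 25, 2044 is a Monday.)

Jan 25, 2044 is a Monday; the first Thursday on or after it is Jan 28, 2044 (3 days later).
From Jan 28, 2044 to May 3, 2044: 3 + 29 + 31 + 30 + 3 = 96 days (rest of Jan, Feb, Mar, Apr, May).
96 ÷ 7 = 13 full weeks with remainder 5, so 13 more Thursdays after the first → 14.

14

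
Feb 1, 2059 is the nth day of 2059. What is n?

32

Days in months before Feb: 31 = 31.
Plus 1 day into Feb → day 32.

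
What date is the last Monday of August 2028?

2028-08-28

The first Monday of August 2028 is August 7.
August 2028 has 31 days. Adding weeks: 7, 14, 21, 28 — the last one ≤ 31 is the 28th.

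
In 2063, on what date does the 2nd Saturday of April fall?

14 April 2063

The first Saturday of April 2063 is April 7.
The 2nd Saturday is 1 weeks later: 7 + 7 = 14.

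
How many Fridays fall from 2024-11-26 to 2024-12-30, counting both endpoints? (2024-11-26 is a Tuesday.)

2024-11-26 is a Tuesday; the first Friday on or after it is 2024-11-29 (3 days later).
From 2024-11-29 to 2024-12-30: 1 + 30 = 31 days (rest of November, December).
31 ÷ 7 = 4 full weeks with remainder 3, so 4 more Fridays after the first → 5.

5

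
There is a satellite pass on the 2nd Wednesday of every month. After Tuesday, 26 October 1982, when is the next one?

October 1982 starts on a Friday; its first Wednesday is the 6th, so the 2nd Wednesday is the 13th — 13 October 1982.
That is not after 26 October 1982, so look at November 1982.
November 1982 starts on a Monday; its first Wednesday is the 3rd, so the 2nd Wednesday is the 10th — 10 November 1982.

10 November 1982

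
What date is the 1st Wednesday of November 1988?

The first Wednesday of November 1988 is November 2.

November 2, 1988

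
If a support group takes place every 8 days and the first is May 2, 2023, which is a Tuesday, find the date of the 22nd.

Oct 17, 2023

The 22nd occurrence is 21 intervals after the first: 21 × 8 = 168 days after May 2, 2023.
May has 31 days — 29 days to the end of May leaves 139.
Jun has 30 days (109 left).
Jul has 31 days (78 left).
Aug has 31 days (47 left).
Sep has 30 days (17 left).
17 days into Oct → Oct 17, 2023.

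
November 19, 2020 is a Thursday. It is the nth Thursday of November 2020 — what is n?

Day 19 falls in week ⌈19/7⌉ of the month.
Days 1–7 hold the 1st Thursday, 8–14 the 2nd, 15–21 the 3rd, 22–28 the 4th, 29–31 the 5th.
19 is in the range for the 3rd.

3rd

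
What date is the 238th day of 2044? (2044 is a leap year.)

25 August 2044

January has 31 days (238 − 31 = 207 remain).
February has 29 days (207 − 29 = 178 remain).
March has 31 days (178 − 31 = 147 remain).
April has 30 days (147 − 30 = 117 remain).
May has 31 days (117 − 31 = 86 remain).
June has 30 days (86 − 30 = 56 remain).
July has 31 days (56 − 31 = 25 remain).
25 into August → August 25.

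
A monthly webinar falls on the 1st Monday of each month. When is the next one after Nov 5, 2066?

Dec 6, 2066

Nov 2066 starts on a Monday, so its 1st Monday is Nov 1, 2066.
That is not after Nov 5, 2066, so look at Dec 2066.
Dec 2066 starts on a Wednesday, so its 1st Monday is Dec 6, 2066 (5 days in).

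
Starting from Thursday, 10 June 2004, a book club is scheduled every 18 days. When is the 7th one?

26 September 2004

The 7th occurrence is 6 intervals after the first: 6 × 18 = 108 days after 10 June 2004.
June has 30 days — 20 days to the end of June leaves 88.
July has 31 days (57 left).
August has 31 days (26 left).
26 days into September → 26 September 2004.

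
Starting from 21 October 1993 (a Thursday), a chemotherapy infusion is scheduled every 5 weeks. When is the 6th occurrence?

14 April 1994

The 6th occurrence is 5 intervals after the first: 5 × 35 = 175 days after 21 October 1993.
October has 31 days — 10 days to the end of October leaves 165.
November has 30 days (135 left).
December has 31 days (104 left).
January has 31 days (73 left).
February has 28 days (45 left).
March has 31 days (14 left).
14 days into April → 14 April 1994.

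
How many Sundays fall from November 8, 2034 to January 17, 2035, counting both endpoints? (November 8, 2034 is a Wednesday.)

10

November 8, 2034 is a Wednesday; the first Sunday on or after it is November 12, 2034 (4 days later).
From November 12, 2034 to January 17, 2035: 18 + 31 + 17 = 66 days (rest of November, December, January).
66 ÷ 7 = 9 full weeks with remainder 3, so 9 more Sundays after the first → 10.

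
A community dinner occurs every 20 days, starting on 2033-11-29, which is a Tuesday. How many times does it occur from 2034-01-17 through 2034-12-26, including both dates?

17

Occurrences land 20·i days after 2033-11-29 for i = 0, 1, 2, …
2034-01-17 is 49 days after the start; 49 ÷ 20 = 2 remainder 9; since the remainder is 9, round up to i = 3. First occurrence in the window: #4 on 2034-01-28 (3×20 = 60 days in).
2034-12-26 is 392 days after the start; 392 ÷ 20 = 19 remainder 12. Last occurrence in the window: #20 on 2034-12-14.
Occurrences #4 through #20: 17 in total.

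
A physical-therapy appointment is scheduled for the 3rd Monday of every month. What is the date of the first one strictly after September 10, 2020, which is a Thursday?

September 2020 starts on a Tuesday; its first Monday is the 7th, so the 3rd Monday is the 21st — September 21, 2020.
September 21, 2020 is after September 10, 2020, so that is the next one.

September 21, 2020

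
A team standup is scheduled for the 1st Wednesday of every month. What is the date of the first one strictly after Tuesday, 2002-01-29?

January 2002 starts on a Tuesday, so its 1st Wednesday is 2002-01-02 (1 day in).
That is not after 2002-01-29, so look at February 2002.
February 2002 starts on a Friday, so its 1st Wednesday is 2002-02-06 (5 days in).

2002-02-06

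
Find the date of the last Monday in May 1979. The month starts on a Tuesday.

May 1979 begins on a Tuesday, so the first Monday is May 7 (6 days later).
May 1979 has 31 days. Adding weeks: 7, 14, 21, 28 — the last one ≤ 31 is the 28th.

1979-05-28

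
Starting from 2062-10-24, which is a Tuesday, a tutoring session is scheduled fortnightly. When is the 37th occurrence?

The 37th occurrence is 36 intervals after the first: 36 × 14 = 504 days after 2062-10-24.
October has 31 days — 7 days to the end of October leaves 497.
From end of October to end of 2062 is 61 days (436 left).
2063 has 365 days (71 left).
January has 31 days (40 left).
February has 29 days (11 left).
11 days into March → 2064-03-11.

2064-03-11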